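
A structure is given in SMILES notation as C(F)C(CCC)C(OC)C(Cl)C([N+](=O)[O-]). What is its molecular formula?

Atom tally by fragment:
  FCH2 → C:1 H:2 F:1
  CH(CH2CH2CH3) → C:4 H:8
  CH(OCH3) → C:2 H:4 O:1
  CH(Cl) → C:1 H:1 Cl:1
  CH2NO2 → C:1 H:2 N:1 O:2
Element totals:
  C: 9
  H: 17
  Cl: 1
  F: 1
  N: 1
  O: 3

C9H17ClFNO3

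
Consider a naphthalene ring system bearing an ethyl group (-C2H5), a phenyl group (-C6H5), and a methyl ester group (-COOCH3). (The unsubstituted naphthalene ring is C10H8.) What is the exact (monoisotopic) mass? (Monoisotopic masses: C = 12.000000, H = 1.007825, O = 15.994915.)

Atom tally by fragment:
  naphthalene ring system core → C:10 H:8
  (− 3 ring H displaced by substituents)
  + C2H5 → C:2 H:5
  + C6H5 → C:6 H:5
  + COOCH3 → C:2 H:3 O:2
Element totals:
  C: 20
  H: 18
  O: 2
Molecular formula: C20H18O2.
  M = 20(12.0) + 18(1.007825) + 2(15.994915)
    = 240.000000 + 18.140850 + 31.989830 = 290.130680

290.1307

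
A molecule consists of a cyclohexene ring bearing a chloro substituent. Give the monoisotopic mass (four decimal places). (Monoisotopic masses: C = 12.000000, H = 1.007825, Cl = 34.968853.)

Atom tally by fragment:
  cyclohexene ring core → C:6 H:10
  (− 1 ring H displaced by substituents)
  + Cl → Cl:1
Element totals:
  C: 6
  H: 9
  Cl: 1
Molecular formula: C6H9Cl.
  M = 6(12.0) + 9(1.007825) + 34.968853
    = 72.000000 + 9.070425 + 34.968853 = 116.039278

116.0393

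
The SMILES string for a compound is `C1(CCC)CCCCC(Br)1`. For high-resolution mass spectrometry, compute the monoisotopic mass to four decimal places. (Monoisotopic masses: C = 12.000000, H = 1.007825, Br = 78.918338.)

204.0514

Atom tally by fragment:
  cyclohexane ring core → C:6 H:12
  (− 2 ring H displaced by substituents)
  + CH2CH2CH3 → C:3 H:7
  + Br → Br:1
Element totals:
  C: 9
  H: 17
  Br: 1
Molecular formula: C9H17Br.
  M = 9(12.0) + 17(1.007825) + 78.918338
    = 108.000000 + 17.133025 + 78.918338 = 204.051363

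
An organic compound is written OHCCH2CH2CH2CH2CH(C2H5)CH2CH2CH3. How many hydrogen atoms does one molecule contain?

Atom tally by fragment:
  OHCCH2 → C:2 H:3 O:1
  CH2 → C:1 H:2
  CH2 → C:1 H:2
  CH2 → C:1 H:2
  CH(C2H5) → C:3 H:6
  CH2 → C:1 H:2
  CH2 → C:1 H:2
  CH3 → C:1 H:3
Element totals:
  C: 11
  H: 22
  O: 1

22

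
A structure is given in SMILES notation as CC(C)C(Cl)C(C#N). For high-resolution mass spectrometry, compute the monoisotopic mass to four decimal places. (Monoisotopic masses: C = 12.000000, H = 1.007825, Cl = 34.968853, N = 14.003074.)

Atom tally by fragment:
  CH3 → C:1 H:3
  CH(CH3) → C:2 H:4
  CH(Cl) → C:1 H:1 Cl:1
  CH2CN → C:2 H:2 N:1
Element totals:
  C: 6
  H: 10
  Cl: 1
  N: 1
Molecular formula: C6H10ClN.
  M = 6(12.0) + 10(1.007825) + 34.968853 + 14.003074
    = 72.000000 + 10.078250 + 34.968853 + 14.003074 = 131.050177

131.0502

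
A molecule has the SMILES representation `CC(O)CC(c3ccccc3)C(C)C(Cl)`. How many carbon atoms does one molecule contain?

Atom tally by fragment:
  CH3 → C:1 H:3
  CH(OH) → C:1 H:2 O:1
  CH2 → C:1 H:2
  CH(C6H5) → C:7 H:6
  CH(CH3) → C:2 H:4
  CH2Cl → C:1 H:2 Cl:1
Element totals:
  C: 13
  H: 19
  Cl: 1
  O: 1

13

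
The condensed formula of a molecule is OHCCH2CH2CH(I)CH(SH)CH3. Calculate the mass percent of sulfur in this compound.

Atom tally by fragment:
  OHCCH2 → C:2 H:3 O:1
  CH2 → C:1 H:2
  CH(I) → C:1 H:1 I:1
  CH(SH) → C:1 H:2 S:1
  CH3 → C:1 H:3
Element totals:
  C: 6
  H: 11
  I: 1
  O: 1
  S: 1
Molecular formula: C6H11IOS.
Molar mass = 258.117 g/mol.
Mass from S: 1 × 32.06 = 32.060 g/mol.
%S = 32.060 / 258.117 × 100 = 12.42%.

12.42%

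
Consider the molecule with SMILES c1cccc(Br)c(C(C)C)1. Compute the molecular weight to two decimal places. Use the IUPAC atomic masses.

Atom tally by fragment:
  benzene ring core → C:6 H:6
  (− 2 ring H displaced by substituents)
  + Br → Br:1
  + CH(CH3)2 → C:3 H:7
Element totals:
  C: 9
  H: 11
  Br: 1
Molecular formula: C9H11Br.
  M = 9(12.011) + 11(1.008) + 79.904
    = 108.099 + 11.088 + 79.904 = 199.091

199.09 g/mol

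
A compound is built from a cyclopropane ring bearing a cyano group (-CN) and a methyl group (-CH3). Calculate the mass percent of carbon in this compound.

Atom tally by fragment:
  cyclopropane ring core → C:3 H:6
  (− 2 ring H displaced by substituents)
  + CN → C:1 N:1
  + CH3 → C:1 H:3
Element totals:
  C: 5
  H: 7
  N: 1
Molecular formula: C5H7N.
Molar mass = 81.118 g/mol.
Mass from C: 5 × 12.011 = 60.055 g/mol.
%C = 60.055 / 81.118 × 100 = 74.03%.

74.03%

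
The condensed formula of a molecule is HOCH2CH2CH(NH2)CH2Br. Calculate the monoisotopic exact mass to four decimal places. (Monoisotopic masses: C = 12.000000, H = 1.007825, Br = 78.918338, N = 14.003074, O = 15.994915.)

166.9946

Atom tally by fragment:
  HOCH2 → C:1 H:3 O:1
  CH2 → C:1 H:2
  CH(NH2) → C:1 H:3 N:1
  CH2Br → C:1 H:2 Br:1
Element totals:
  C: 4
  H: 10
  Br: 1
  N: 1
  O: 1
Molecular formula: C4H10BrNO.
  M = 4(12.0) + 10(1.007825) + 78.918338 + 14.003074 + 15.994915
    = 48.000000 + 10.078250 + 78.918338 + 14.003074 + 15.994915 = 166.994577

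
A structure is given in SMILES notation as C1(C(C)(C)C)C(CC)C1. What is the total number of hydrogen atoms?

18

Atom tally by fragment:
  cyclopropane ring core → C:3 H:6
  (− 2 ring H displaced by substituents)
  + C(CH3)3 → C:4 H:9
  + C2H5 → C:2 H:5
Element totals:
  C: 9
  H: 18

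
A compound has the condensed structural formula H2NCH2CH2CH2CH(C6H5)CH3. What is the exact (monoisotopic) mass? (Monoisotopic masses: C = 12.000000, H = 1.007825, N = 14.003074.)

163.1361

Atom tally by fragment:
  H2NCH2 → C:1 H:4 N:1
  CH2 → C:1 H:2
  CH2 → C:1 H:2
  CH(C6H5) → C:7 H:6
  CH3 → C:1 H:3
Element totals:
  C: 11
  H: 17
  N: 1
Molecular formula: C11H17N.
  M = 11(12.0) + 17(1.007825) + 14.003074
    = 132.000000 + 17.133025 + 14.003074 = 163.136099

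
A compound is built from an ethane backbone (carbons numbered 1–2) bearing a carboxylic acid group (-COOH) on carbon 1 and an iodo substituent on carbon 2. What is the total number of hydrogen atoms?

Atom tally by fragment:
  HOOCCH2 → C:2 H:3 O:2
  CH2I → C:1 H:2 I:1
Element totals:
  C: 3
  H: 5
  I: 1
  O: 2

5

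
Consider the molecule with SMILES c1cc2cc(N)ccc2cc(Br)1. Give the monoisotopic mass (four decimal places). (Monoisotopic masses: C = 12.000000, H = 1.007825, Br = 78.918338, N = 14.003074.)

220.9840

Atom tally by fragment:
  naphthalene ring system core → C:10 H:8
  (− 2 ring H displaced by substituents)
  + NH2 → N:1 H:2
  + Br → Br:1
Element totals:
  C: 10
  H: 8
  Br: 1
  N: 1
Molecular formula: C10H8BrN.
  M = 10(12.0) + 8(1.007825) + 78.918338 + 14.003074
    = 120.000000 + 8.062600 + 78.918338 + 14.003074 = 220.984012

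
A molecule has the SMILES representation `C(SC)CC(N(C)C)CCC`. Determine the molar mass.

175.33 g/mol

Atom tally by fragment:
  CH3SCH2 → C:2 H:5 S:1
  CH2 → C:1 H:2
  CH(N(CH3)2) → C:3 H:7 N:1
  CH2 → C:1 H:2
  CH2 → C:1 H:2
  CH3 → C:1 H:3
Element totals:
  C: 9
  H: 21
  N: 1
  S: 1
Molecular formula: C9H21NS.
  M = 9(12.011) + 21(1.008) + 14.007 + 32.06
    = 108.099 + 21.168 + 14.007 + 32.060 = 175.334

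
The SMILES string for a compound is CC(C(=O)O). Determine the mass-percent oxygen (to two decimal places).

43.19%

Atom tally by fragment:
  CH3 → C:1 H:3
  CH2COOH → C:2 H:3 O:2
Element totals:
  C: 3
  H: 6
  O: 2
Molecular formula: C3H6O2.
Molar mass = 74.079 g/mol.
Mass from O: 2 × 15.999 = 31.998 g/mol.
%O = 31.998 / 74.079 × 100 = 43.19%.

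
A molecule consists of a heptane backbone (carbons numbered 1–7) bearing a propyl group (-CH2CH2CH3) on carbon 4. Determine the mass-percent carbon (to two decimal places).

Atom tally by fragment:
  CH3 → C:1 H:3
  CH2 → C:1 H:2
  CH2 → C:1 H:2
  CH(CH2CH2CH3) → C:4 H:8
  CH2 → C:1 H:2
  CH2 → C:1 H:2
  CH3 → C:1 H:3
Element totals:
  C: 10
  H: 22
Molecular formula: C10H22.
Molar mass = 142.286 g/mol.
Mass from C: 10 × 12.011 = 120.110 g/mol.
%C = 120.110 / 142.286 × 100 = 84.41%.

84.41%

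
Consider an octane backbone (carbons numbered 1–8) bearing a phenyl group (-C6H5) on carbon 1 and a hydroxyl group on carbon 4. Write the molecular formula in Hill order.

C14H22O

Atom tally by fragment:
  C6H5CH2 → C:7 H:7
  CH2 → C:1 H:2
  CH2 → C:1 H:2
  CH(OH) → C:1 H:2 O:1
  CH2 → C:1 H:2
  CH2 → C:1 H:2
  CH2 → C:1 H:2
  CH3 → C:1 H:3
Element totals:
  C: 14
  H: 22
  O: 1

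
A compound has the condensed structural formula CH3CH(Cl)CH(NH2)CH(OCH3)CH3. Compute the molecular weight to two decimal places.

Element totals:
  C: 6
  H: 14
  Cl: 1
  N: 1
  O: 1
Molecular formula: C6H14ClNO.
  M = 6(12.011) + 14(1.008) + 35.45 + 14.007 + 15.999
    = 72.066 + 14.112 + 35.450 + 14.007 + 15.999 = 151.634

151.63 g/mol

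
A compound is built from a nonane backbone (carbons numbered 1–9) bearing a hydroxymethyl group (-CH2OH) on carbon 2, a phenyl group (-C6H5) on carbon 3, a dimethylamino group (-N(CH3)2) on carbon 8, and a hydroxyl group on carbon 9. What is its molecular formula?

Atom tally by fragment:
  CH3 → C:1 H:3
  CH(CH2OH) → C:2 H:4 O:1
  CH(C6H5) → C:7 H:6
  CH2 → C:1 H:2
  CH2 → C:1 H:2
  CH2 → C:1 H:2
  CH2 → C:1 H:2
  CH(N(CH3)2) → C:3 H:7 N:1
  CH2OH → C:1 H:3 O:1
Element totals:
  C: 18
  H: 31
  N: 1
  O: 2

C18H31NO2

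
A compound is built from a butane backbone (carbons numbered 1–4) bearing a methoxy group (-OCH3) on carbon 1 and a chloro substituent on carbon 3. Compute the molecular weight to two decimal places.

122.59 g/mol

Atom tally by fragment:
  CH3OCH2 → C:2 H:5 O:1
  CH2 → C:1 H:2
  CH(Cl) → C:1 H:1 Cl:1
  CH3 → C:1 H:3
Element totals:
  C: 5
  H: 11
  Cl: 1
  O: 1
Molecular formula: C5H11ClO.
  M = 5(12.011) + 11(1.008) + 35.45 + 15.999
    = 60.055 + 11.088 + 35.450 + 15.999 = 122.592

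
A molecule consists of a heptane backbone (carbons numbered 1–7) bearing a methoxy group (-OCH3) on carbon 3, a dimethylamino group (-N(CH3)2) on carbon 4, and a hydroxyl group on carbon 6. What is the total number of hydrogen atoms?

Atom tally by fragment:
  CH3 → C:1 H:3
  CH2 → C:1 H:2
  CH(OCH3) → C:2 H:4 O:1
  CH(N(CH3)2) → C:3 H:7 N:1
  CH2 → C:1 H:2
  CH(OH) → C:1 H:2 O:1
  CH3 → C:1 H:3
Element totals:
  C: 10
  H: 23
  N: 1
  O: 2

23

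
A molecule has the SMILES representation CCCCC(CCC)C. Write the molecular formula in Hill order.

C9H20

Atom tally by fragment:
  CH3 → C:1 H:3
  CH2 → C:1 H:2
  CH2 → C:1 H:2
  CH2 → C:1 H:2
  CH(CH2CH2CH3) → C:4 H:8
  CH3 → C:1 H:3
Element totals:
  C: 9
  H: 20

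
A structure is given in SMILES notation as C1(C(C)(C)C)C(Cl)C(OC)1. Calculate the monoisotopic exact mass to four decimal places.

Atom tally by fragment:
  cyclopropane ring core → C:3 H:6
  (− 3 ring H displaced by substituents)
  + C(CH3)3 → C:4 H:9
  + Cl → Cl:1
  + OCH3 → C:1 H:3 O:1
Element totals:
  C: 8
  H: 15
  Cl: 1
  O: 1
Molecular formula: C8H15ClO.
  M = 8(12.0) + 15(1.007825) + 34.968853 + 15.994915
    = 96.000000 + 15.117375 + 34.968853 + 15.994915 = 162.081143

162.0811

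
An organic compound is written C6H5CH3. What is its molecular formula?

C7H8

Atom tally by fragment:
  benzene ring core → C:6 H:6
  (− 1 ring H displaced by substituents)
  + CH3 → C:1 H:3
Element totals:
  C: 7
  H: 8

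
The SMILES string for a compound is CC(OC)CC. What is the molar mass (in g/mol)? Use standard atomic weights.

Atom tally by fragment:
  CH3 → C:1 H:3
  CH(OCH3) → C:2 H:4 O:1
  CH2 → C:1 H:2
  CH3 → C:1 H:3
Element totals:
  C: 5
  H: 12
  O: 1
Molecular formula: C5H12O.
  M = 5(12.011) + 12(1.008) + 15.999
    = 60.055 + 12.096 + 15.999 = 88.150

88.15 g/mol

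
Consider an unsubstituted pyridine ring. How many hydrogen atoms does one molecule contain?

5

Atom tally by fragment:
  pyridine ring core → C:5 H:5 N:1
Element totals:
  C: 5
  H: 5
  N: 1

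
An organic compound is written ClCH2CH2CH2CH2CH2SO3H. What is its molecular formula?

Element totals:
  C: 5
  H: 11
  Cl: 1
  O: 3
  S: 1

C5H11ClO3S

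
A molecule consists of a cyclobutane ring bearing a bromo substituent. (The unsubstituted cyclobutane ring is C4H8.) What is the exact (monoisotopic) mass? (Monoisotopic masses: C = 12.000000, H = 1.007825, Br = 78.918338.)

133.9731

Atom tally by fragment:
  cyclobutane ring core → C:4 H:8
  (− 1 ring H displaced by substituents)
  + Br → Br:1
Element totals:
  C: 4
  H: 7
  Br: 1
Molecular formula: C4H7Br.
  M = 4(12.0) + 7(1.007825) + 78.918338
    = 48.000000 + 7.054775 + 78.918338 = 133.973113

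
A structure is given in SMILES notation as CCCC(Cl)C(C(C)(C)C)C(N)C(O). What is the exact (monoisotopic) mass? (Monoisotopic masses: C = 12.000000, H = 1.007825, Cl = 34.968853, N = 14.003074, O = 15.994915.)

Atom tally by fragment:
  CH3 → C:1 H:3
  CH2 → C:1 H:2
  CH2 → C:1 H:2
  CH(Cl) → C:1 H:1 Cl:1
  CH(C(CH3)3) → C:5 H:10
  CH(NH2) → C:1 H:3 N:1
  CH2OH → C:1 H:3 O:1
Element totals:
  C: 11
  H: 24
  Cl: 1
  N: 1
  O: 1
Molecular formula: C11H24ClNO.
  M = 11(12.0) + 24(1.007825) + 34.968853 + 14.003074 + 15.994915
    = 132.000000 + 24.187800 + 34.968853 + 14.003074 + 15.994915 = 221.154642

221.1546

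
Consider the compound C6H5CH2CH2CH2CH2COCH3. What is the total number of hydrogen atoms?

16

Atom tally by fragment:
  C6H5CH2 → C:7 H:7
  CH2 → C:1 H:2
  CH2 → C:1 H:2
  CH2COCH3 → C:3 H:5 O:1
Element totals:
  C: 12
  H: 16
  O: 1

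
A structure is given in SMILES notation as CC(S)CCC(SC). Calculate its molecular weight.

Atom tally by fragment:
  CH3 → C:1 H:3
  CH(SH) → C:1 H:2 S:1
  CH2 → C:1 H:2
  CH2 → C:1 H:2
  CH2SCH3 → C:2 H:5 S:1
Element totals:
  C: 6
  H: 14
  S: 2
Molecular formula: C6H14S2.
  M = 6(12.011) + 14(1.008) + 2(32.06)
    = 72.066 + 14.112 + 64.120 = 150.298

150.30 g/mol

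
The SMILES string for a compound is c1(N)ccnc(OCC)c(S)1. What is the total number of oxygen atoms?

Atom tally by fragment:
  pyridine ring core → C:5 H:5 N:1
  (− 3 ring H displaced by substituents)
  + NH2 → N:1 H:2
  + OC2H5 → C:2 H:5 O:1
  + SH → S:1 H:1
Element totals:
  C: 7
  H: 10
  N: 2
  O: 1
  S: 1

1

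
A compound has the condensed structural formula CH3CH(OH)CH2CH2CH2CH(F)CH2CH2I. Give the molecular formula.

Atom tally by fragment:
  CH3 → C:1 H:3
  CH(OH) → C:1 H:2 O:1
  CH2 → C:1 H:2
  CH2 → C:1 H:2
  CH2 → C:1 H:2
  CH(F) → C:1 H:1 F:1
  CH2 → C:1 H:2
  CH2I → C:1 H:2 I:1
Element totals:
  C: 8
  H: 16
  F: 1
  I: 1
  O: 1

C8H16FIO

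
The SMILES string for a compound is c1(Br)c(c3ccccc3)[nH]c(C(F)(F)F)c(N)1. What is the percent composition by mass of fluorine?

18.68%

Atom tally by fragment:
  pyrrole ring core → C:4 H:5 N:1
  (− 4 ring H displaced by substituents)
  + Br → Br:1
  + C6H5 → C:6 H:5
  + CF3 → C:1 F:3
  + NH2 → N:1 H:2
Element totals:
  C: 11
  H: 8
  Br: 1
  F: 3
  N: 2
Molecular formula: C11H8BrF3N2.
Molar mass = 305.097 g/mol.
Mass from F: 3 × 18.998 = 56.994 g/mol.
%F = 56.994 / 305.097 × 100 = 18.68%.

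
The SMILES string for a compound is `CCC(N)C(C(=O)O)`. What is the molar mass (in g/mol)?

117.15 g/mol

Atom tally by fragment:
  CH3 → C:1 H:3
  CH2 → C:1 H:2
  CH(NH2) → C:1 H:3 N:1
  CH2COOH → C:2 H:3 O:2
Element totals:
  C: 5
  H: 11
  N: 1
  O: 2
Molecular formula: C5H11NO2.
  M = 5(12.011) + 11(1.008) + 14.007 + 2(15.999)
    = 60.055 + 11.088 + 14.007 + 31.998 = 117.148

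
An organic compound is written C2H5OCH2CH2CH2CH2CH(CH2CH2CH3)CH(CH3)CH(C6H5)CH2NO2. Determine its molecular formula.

Atom tally by fragment:
  C2H5OCH2 → C:3 H:7 O:1
  CH2 → C:1 H:2
  CH2 → C:1 H:2
  CH2 → C:1 H:2
  CH(CH2CH2CH3) → C:4 H:8
  CH(CH3) → C:2 H:4
  CH(C6H5) → C:7 H:6
  CH2NO2 → C:1 H:2 N:1 O:2
Element totals:
  C: 20
  H: 33
  N: 1
  O: 3

C20H33NO3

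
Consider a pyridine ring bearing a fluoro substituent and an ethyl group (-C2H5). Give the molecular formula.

C7H8FN

Atom tally by fragment:
  pyridine ring core → C:5 H:5 N:1
  (− 2 ring H displaced by substituents)
  + F → F:1
  + C2H5 → C:2 H:5
Element totals:
  C: 7
  H: 8
  F: 1
  N: 1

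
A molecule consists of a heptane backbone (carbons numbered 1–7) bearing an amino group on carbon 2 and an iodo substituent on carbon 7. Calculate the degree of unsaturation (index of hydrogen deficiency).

0

Atom tally by fragment:
  CH3 → C:1 H:3
  CH(NH2) → C:1 H:3 N:1
  CH2 → C:1 H:2
  CH2 → C:1 H:2
  CH2 → C:1 H:2
  CH2 → C:1 H:2
  CH2I → C:1 H:2 I:1
Element totals:
  C: 7
  H: 16
  I: 1
  N: 1
Molecular formula: C7H16IN.
DoU = (2C + 2 + N − H − X) / 2 = (2·7 + 2 + 1 − 16 − 1) / 2 = 0.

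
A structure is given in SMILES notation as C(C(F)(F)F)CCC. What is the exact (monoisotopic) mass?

Atom tally by fragment:
  F3CCH2 → C:2 H:2 F:3
  CH2 → C:1 H:2
  CH2 → C:1 H:2
  CH3 → C:1 H:3
Element totals:
  C: 5
  H: 9
  F: 3
Molecular formula: C5H9F3.
  M = 5(12.0) + 9(1.007825) + 3(18.998403)
    = 60.000000 + 9.070425 + 56.995209 = 126.065634

126.0656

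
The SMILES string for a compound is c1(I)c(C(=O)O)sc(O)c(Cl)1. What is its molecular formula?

Atom tally by fragment:
  thiophene ring core → C:4 H:4 S:1
  (− 4 ring H displaced by substituents)
  + I → I:1
  + COOH → C:1 H:1 O:2
  + OH → O:1 H:1
  + Cl → Cl:1
Element totals:
  C: 5
  H: 2
  Cl: 1
  I: 1
  O: 3
  S: 1

C5H2ClIO3S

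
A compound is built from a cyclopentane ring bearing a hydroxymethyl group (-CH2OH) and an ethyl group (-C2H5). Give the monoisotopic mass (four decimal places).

Atom tally by fragment:
  cyclopentane ring core → C:5 H:10
  (− 2 ring H displaced by substituents)
  + CH2OH → C:1 H:3 O:1
  + C2H5 → C:2 H:5
Element totals:
  C: 8
  H: 16
  O: 1
Molecular formula: C8H16O.
  M = 8(12.0) + 16(1.007825) + 15.994915
    = 96.000000 + 16.125200 + 15.994915 = 128.120115

128.1201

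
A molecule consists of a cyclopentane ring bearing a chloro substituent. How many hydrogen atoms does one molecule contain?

Atom tally by fragment:
  cyclopentane ring core → C:5 H:10
  (− 1 ring H displaced by substituents)
  + Cl → Cl:1
Element totals:
  C: 5
  H: 9
  Cl: 1

9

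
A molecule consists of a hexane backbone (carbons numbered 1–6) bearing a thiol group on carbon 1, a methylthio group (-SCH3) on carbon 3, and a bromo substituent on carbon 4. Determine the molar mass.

243.22 g/mol

Atom tally by fragment:
  HSCH2 → C:1 H:3 S:1
  CH2 → C:1 H:2
  CH(SCH3) → C:2 H:4 S:1
  CH(Br) → C:1 H:1 Br:1
  CH2 → C:1 H:2
  CH3 → C:1 H:3
Element totals:
  C: 7
  H: 15
  Br: 1
  S: 2
Molecular formula: C7H15BrS2.
  M = 7(12.011) + 15(1.008) + 79.904 + 2(32.06)
    = 84.077 + 15.120 + 79.904 + 64.120 = 243.221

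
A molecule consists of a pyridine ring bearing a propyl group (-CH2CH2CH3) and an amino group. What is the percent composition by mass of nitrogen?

Atom tally by fragment:
  pyridine ring core → C:5 H:5 N:1
  (− 2 ring H displaced by substituents)
  + CH2CH2CH3 → C:3 H:7
  + NH2 → N:1 H:2
Element totals:
  C: 8
  H: 12
  N: 2
Molecular formula: C8H12N2.
Molar mass = 136.198 g/mol.
Mass from N: 2 × 14.007 = 28.014 g/mol.
%N = 28.014 / 136.198 × 100 = 20.57%.

20.57%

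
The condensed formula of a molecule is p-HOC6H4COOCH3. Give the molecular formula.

C8H8O3

Atom tally by fragment:
  benzene ring core → C:6 H:6
  (− 2 ring H displaced by substituents)
  + OH → O:1 H:1
  + COOCH3 → C:2 H:3 O:2
Element totals:
  C: 8
  H: 8
  O: 3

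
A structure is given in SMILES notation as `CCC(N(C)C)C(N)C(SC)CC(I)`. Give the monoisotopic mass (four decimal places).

330.0627

Atom tally by fragment:
  CH3 → C:1 H:3
  CH2 → C:1 H:2
  CH(N(CH3)2) → C:3 H:7 N:1
  CH(NH2) → C:1 H:3 N:1
  CH(SCH3) → C:2 H:4 S:1
  CH2 → C:1 H:2
  CH2I → C:1 H:2 I:1
Element totals:
  C: 10
  H: 23
  I: 1
  N: 2
  S: 1
Molecular formula: C10H23IN2S.
  M = 10(12.0) + 23(1.007825) + 126.904472 + 2(14.003074) + 31.972071
    = 120.000000 + 23.179975 + 126.904472 + 28.006148 + 31.972071 = 330.062666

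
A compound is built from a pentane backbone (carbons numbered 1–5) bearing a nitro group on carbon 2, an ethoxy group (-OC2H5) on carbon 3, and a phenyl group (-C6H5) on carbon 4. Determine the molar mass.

237.30 g/mol

Atom tally by fragment:
  CH3 → C:1 H:3
  CH(NO2) → C:1 H:1 N:1 O:2
  CH(OC2H5) → C:3 H:6 O:1
  CH(C6H5) → C:7 H:6
  CH3 → C:1 H:3
Element totals:
  C: 13
  H: 19
  N: 1
  O: 3
Molecular formula: C13H19NO3.
  M = 13(12.011) + 19(1.008) + 14.007 + 3(15.999)
    = 156.143 + 19.152 + 14.007 + 47.997 = 237.299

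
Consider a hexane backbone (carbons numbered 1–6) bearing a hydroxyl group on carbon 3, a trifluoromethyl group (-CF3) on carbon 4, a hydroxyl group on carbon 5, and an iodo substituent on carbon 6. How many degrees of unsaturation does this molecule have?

Atom tally by fragment:
  CH3 → C:1 H:3
  CH2 → C:1 H:2
  CH(OH) → C:1 H:2 O:1
  CH(CF3) → C:2 H:1 F:3
  CH(OH) → C:1 H:2 O:1
  CH2I → C:1 H:2 I:1
Element totals:
  C: 7
  H: 12
  F: 3
  I: 1
  O: 2
Molecular formula: C7H12F3IO2.
DoU = (2C + 2 + N − H − X) / 2 = (2·7 + 2 + 0 − 12 − 4) / 2 = 0.

0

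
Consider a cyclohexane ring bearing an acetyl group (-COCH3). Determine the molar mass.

126.20 g/mol

Atom tally by fragment:
  cyclohexane ring core → C:6 H:12
  (− 1 ring H displaced by substituents)
  + COCH3 → C:2 H:3 O:1
Element totals:
  C: 8
  H: 14
  O: 1
Molecular formula: C8H14O.
  M = 8(12.011) + 14(1.008) + 15.999
    = 96.088 + 14.112 + 15.999 = 126.199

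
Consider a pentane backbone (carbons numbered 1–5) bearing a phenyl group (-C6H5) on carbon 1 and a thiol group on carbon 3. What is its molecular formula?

C11H16S

Atom tally by fragment:
  C6H5CH2 → C:7 H:7
  CH2 → C:1 H:2
  CH(SH) → C:1 H:2 S:1
  CH2 → C:1 H:2
  CH3 → C:1 H:3
Element totals:
  C: 11
  H: 16
  S: 1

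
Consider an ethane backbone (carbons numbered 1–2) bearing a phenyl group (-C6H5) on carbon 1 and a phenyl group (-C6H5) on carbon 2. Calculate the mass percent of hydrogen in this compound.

7.74%

Atom tally by fragment:
  C6H5CH2 → C:7 H:7
  CH2C6H5 → C:7 H:7
Element totals:
  C: 14
  H: 14
Molecular formula: C14H14.
Molar mass = 182.266 g/mol.
Mass from H: 14 × 1.008 = 14.112 g/mol.
%H = 14.112 / 182.266 × 100 = 7.74%.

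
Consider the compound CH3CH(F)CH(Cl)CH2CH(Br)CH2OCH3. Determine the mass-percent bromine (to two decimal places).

32.28%

Atom tally by fragment:
  CH3 → C:1 H:3
  CH(F) → C:1 H:1 F:1
  CH(Cl) → C:1 H:1 Cl:1
  CH2 → C:1 H:2
  CH(Br) → C:1 H:1 Br:1
  CH2OCH3 → C:2 H:5 O:1
Element totals:
  C: 7
  H: 13
  Br: 1
  Cl: 1
  F: 1
  O: 1
Molecular formula: C7H13BrClFO.
Molar mass = 247.532 g/mol.
Mass from Br: 1 × 79.904 = 79.904 g/mol.
%Br = 79.904 / 247.532 × 100 = 32.28%.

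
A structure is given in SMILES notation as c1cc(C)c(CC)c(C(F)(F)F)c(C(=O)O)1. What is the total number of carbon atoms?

11

Atom tally by fragment:
  benzene ring core → C:6 H:6
  (− 4 ring H displaced by substituents)
  + CH3 → C:1 H:3
  + C2H5 → C:2 H:5
  + CF3 → C:1 F:3
  + COOH → C:1 H:1 O:2
Element totals:
  C: 11
  H: 11
  F: 3
  O: 2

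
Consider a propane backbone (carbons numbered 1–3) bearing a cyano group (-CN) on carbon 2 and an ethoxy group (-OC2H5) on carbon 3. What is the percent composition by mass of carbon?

Atom tally by fragment:
  CH3 → C:1 H:3
  CH(CN) → C:2 H:1 N:1
  CH2OC2H5 → C:3 H:7 O:1
Element totals:
  C: 6
  H: 11
  N: 1
  O: 1
Molecular formula: C6H11NO.
Molar mass = 113.160 g/mol.
Mass from C: 6 × 12.011 = 72.066 g/mol.
%C = 72.066 / 113.160 × 100 = 63.69%.

63.69%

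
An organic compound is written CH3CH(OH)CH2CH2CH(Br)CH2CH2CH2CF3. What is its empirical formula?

Atom tally by fragment:
  CH3 → C:1 H:3
  CH(OH) → C:1 H:2 O:1
  CH2 → C:1 H:2
  CH2 → C:1 H:2
  CH(Br) → C:1 H:1 Br:1
  CH2 → C:1 H:2
  CH2 → C:1 H:2
  CH2CF3 → C:2 H:2 F:3
Element totals:
  C: 9
  H: 16
  Br: 1
  F: 3
  O: 1
Molecular formula: C9H16BrF3O.
gcd of subscripts (1, 9, 3, 16, 1) = 1, so the empirical formula equals the molecular formula.

C9H16BrF3O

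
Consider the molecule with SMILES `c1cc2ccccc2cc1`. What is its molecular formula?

C10H8

Atom tally by fragment:
  naphthalene ring system core → C:10 H:8
Element totals:
  C: 10
  H: 8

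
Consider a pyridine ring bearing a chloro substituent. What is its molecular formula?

Atom tally by fragment:
  pyridine ring core → C:5 H:5 N:1
  (− 1 ring H displaced by substituents)
  + Cl → Cl:1
Element totals:
  C: 5
  H: 4
  Cl: 1
  N: 1

C5H4ClN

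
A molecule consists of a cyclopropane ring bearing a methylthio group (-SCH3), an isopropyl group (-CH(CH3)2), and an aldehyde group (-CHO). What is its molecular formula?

Atom tally by fragment:
  cyclopropane ring core → C:3 H:6
  (− 3 ring H displaced by substituents)
  + SCH3 → C:1 H:3 S:1
  + CH(CH3)2 → C:3 H:7
  + CHO → C:1 H:1 O:1
Element totals:
  C: 8
  H: 14
  O: 1
  S: 1

C8H14OS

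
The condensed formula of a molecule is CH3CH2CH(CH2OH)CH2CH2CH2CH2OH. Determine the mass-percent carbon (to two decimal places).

65.71%

Atom tally by fragment:
  CH3 → C:1 H:3
  CH2 → C:1 H:2
  CH(CH2OH) → C:2 H:4 O:1
  CH2 → C:1 H:2
  CH2 → C:1 H:2
  CH2 → C:1 H:2
  CH2OH → C:1 H:3 O:1
Element totals:
  C: 8
  H: 18
  O: 2
Molecular formula: C8H18O2.
Molar mass = 146.230 g/mol.
Mass from C: 8 × 12.011 = 96.088 g/mol.
%C = 96.088 / 146.230 × 100 = 65.71%.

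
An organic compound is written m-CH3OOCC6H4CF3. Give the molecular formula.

Element totals:
  C: 9
  H: 7
  F: 3
  O: 2

C9H7F3O2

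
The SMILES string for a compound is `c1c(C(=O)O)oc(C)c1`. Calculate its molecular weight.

126.11 g/mol

Atom tally by fragment:
  furan ring core → C:4 H:4 O:1
  (− 2 ring H displaced by substituents)
  + COOH → C:1 H:1 O:2
  + CH3 → C:1 H:3
Element totals:
  C: 6
  H: 6
  O: 3
Molecular formula: C6H6O3.
  M = 6(12.011) + 6(1.008) + 3(15.999)
    = 72.066 + 6.048 + 47.997 = 126.111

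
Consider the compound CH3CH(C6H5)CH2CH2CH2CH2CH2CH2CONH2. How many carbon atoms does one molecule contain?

Element totals:
  C: 15
  H: 23
  N: 1
  O: 1

15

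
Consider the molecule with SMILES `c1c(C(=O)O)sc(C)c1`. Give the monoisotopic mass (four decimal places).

Atom tally by fragment:
  thiophene ring core → C:4 H:4 S:1
  (− 2 ring H displaced by substituents)
  + COOH → C:1 H:1 O:2
  + CH3 → C:1 H:3
Element totals:
  C: 6
  H: 6
  O: 2
  S: 1
Molecular formula: C6H6O2S.
  M = 6(12.0) + 6(1.007825) + 2(15.994915) + 31.972071
    = 72.000000 + 6.046950 + 31.989830 + 31.972071 = 142.008851

142.0089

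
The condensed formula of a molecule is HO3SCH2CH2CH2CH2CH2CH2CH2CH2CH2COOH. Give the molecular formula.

C10H20O5S

Element totals:
  C: 10
  H: 20
  O: 5
  S: 1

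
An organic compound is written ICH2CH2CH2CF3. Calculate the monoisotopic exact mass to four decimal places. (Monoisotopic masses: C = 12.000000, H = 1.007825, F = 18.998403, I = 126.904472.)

237.9466

Atom tally by fragment:
  ICH2 → C:1 H:2 I:1
  CH2 → C:1 H:2
  CH2CF3 → C:2 H:2 F:3
Element totals:
  C: 4
  H: 6
  F: 3
  I: 1
Molecular formula: C4H6F3I.
  M = 4(12.0) + 6(1.007825) + 3(18.998403) + 126.904472
    = 48.000000 + 6.046950 + 56.995209 + 126.904472 = 237.946631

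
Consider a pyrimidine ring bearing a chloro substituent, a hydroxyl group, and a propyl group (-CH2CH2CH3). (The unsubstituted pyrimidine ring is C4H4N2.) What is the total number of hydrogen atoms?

9

Atom tally by fragment:
  pyrimidine ring core → C:4 H:4 N:2
  (− 3 ring H displaced by substituents)
  + Cl → Cl:1
  + OH → O:1 H:1
  + CH2CH2CH3 → C:3 H:7
Element totals:
  C: 7
  H: 9
  Cl: 1
  N: 2
  O: 1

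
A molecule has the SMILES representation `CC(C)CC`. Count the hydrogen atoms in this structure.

Atom tally by fragment:
  CH3 → C:1 H:3
  CH(CH3) → C:2 H:4
  CH2 → C:1 H:2
  CH3 → C:1 H:3
Element totals:
  C: 5
  H: 12

12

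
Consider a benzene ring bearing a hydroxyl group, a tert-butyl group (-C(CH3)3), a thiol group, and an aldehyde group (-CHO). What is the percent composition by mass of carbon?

62.83%

Atom tally by fragment:
  benzene ring core → C:6 H:6
  (− 4 ring H displaced by substituents)
  + OH → O:1 H:1
  + C(CH3)3 → C:4 H:9
  + SH → S:1 H:1
  + CHO → C:1 H:1 O:1
Element totals:
  C: 11
  H: 14
  O: 2
  S: 1
Molecular formula: C11H14O2S.
Molar mass = 210.291 g/mol.
Mass from C: 11 × 12.011 = 132.121 g/mol.
%C = 132.121 / 210.291 × 100 = 62.83%.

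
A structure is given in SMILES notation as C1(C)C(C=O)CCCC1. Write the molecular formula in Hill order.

Atom tally by fragment:
  cyclohexane ring core → C:6 H:12
  (− 2 ring H displaced by substituents)
  + CH3 → C:1 H:3
  + CHO → C:1 H:1 O:1
Element totals:
  C: 8
  H: 14
  O: 1

C8H14O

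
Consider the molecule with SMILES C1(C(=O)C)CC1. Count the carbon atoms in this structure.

5

Atom tally by fragment:
  cyclopropane ring core → C:3 H:6
  (− 1 ring H displaced by substituents)
  + COCH3 → C:2 H:3 O:1
Element totals:
  C: 5
  H: 8
  O: 1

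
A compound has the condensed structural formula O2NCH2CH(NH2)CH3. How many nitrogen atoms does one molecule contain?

2

Element totals:
  C: 3
  H: 8
  N: 2
  O: 2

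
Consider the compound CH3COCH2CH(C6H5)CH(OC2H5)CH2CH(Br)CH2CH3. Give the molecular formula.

C17H25BrO2

Atom tally by fragment:
  CH3COCH2 → C:3 H:5 O:1
  CH(C6H5) → C:7 H:6
  CH(OC2H5) → C:3 H:6 O:1
  CH2 → C:1 H:2
  CH(Br) → C:1 H:1 Br:1
  CH2 → C:1 H:2
  CH3 → C:1 H:3
Element totals:
  C: 17
  H: 25
  Br: 1
  O: 2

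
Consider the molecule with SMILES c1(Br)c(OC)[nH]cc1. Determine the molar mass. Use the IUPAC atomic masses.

176.01 g/mol

Atom tally by fragment:
  pyrrole ring core → C:4 H:5 N:1
  (− 2 ring H displaced by substituents)
  + Br → Br:1
  + OCH3 → C:1 H:3 O:1
Element totals:
  C: 5
  H: 6
  Br: 1
  N: 1
  O: 1
Molecular formula: C5H6BrNO.
  M = 5(12.011) + 6(1.008) + 79.904 + 14.007 + 15.999
    = 60.055 + 6.048 + 79.904 + 14.007 + 15.999 = 176.013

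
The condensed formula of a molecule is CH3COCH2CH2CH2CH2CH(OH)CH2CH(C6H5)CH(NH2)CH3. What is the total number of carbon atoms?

17

Atom tally by fragment:
  CH3COCH2 → C:3 H:5 O:1
  CH2 → C:1 H:2
  CH2 → C:1 H:2
  CH2 → C:1 H:2
  CH(OH) → C:1 H:2 O:1
  CH2 → C:1 H:2
  CH(C6H5) → C:7 H:6
  CH(NH2) → C:1 H:3 N:1
  CH3 → C:1 H:3
Element totals:
  C: 17
  H: 27
  N: 1
  O: 2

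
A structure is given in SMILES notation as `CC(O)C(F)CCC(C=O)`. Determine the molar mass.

Atom tally by fragment:
  CH3 → C:1 H:3
  CH(OH) → C:1 H:2 O:1
  CH(F) → C:1 H:1 F:1
  CH2 → C:1 H:2
  CH2 → C:1 H:2
  CH2CHO → C:2 H:3 O:1
Element totals:
  C: 7
  H: 13
  F: 1
  O: 2
Molecular formula: C7H13FO2.
  M = 7(12.011) + 13(1.008) + 18.998 + 2(15.999)
    = 84.077 + 13.104 + 18.998 + 31.998 = 148.177

148.18 g/mol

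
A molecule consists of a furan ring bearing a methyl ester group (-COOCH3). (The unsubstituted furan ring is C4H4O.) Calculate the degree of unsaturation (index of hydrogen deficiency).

Atom tally by fragment:
  furan ring core → C:4 H:4 O:1
  (− 1 ring H displaced by substituents)
  + COOCH3 → C:2 H:3 O:2
Element totals:
  C: 6
  H: 6
  O: 3
Molecular formula: C6H6O3.
DoU = (2C + 2 + N − H − X) / 2 = (2·6 + 2 + 0 − 6 − 0) / 2 = 4.

4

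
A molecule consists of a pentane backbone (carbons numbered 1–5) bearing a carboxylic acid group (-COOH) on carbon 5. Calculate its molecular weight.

116.16 g/mol

Atom tally by fragment:
  CH3 → C:1 H:3
  CH2 → C:1 H:2
  CH2 → C:1 H:2
  CH2 → C:1 H:2
  CH2COOH → C:2 H:3 O:2
Element totals:
  C: 6
  H: 12
  O: 2
Molecular formula: C6H12O2.
  M = 6(12.011) + 12(1.008) + 2(15.999)
    = 72.066 + 12.096 + 31.998 = 116.160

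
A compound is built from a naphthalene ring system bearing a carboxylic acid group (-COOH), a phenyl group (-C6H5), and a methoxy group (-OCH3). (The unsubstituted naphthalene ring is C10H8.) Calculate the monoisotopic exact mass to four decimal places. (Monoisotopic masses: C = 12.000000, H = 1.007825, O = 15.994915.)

278.0943

Atom tally by fragment:
  naphthalene ring system core → C:10 H:8
  (− 3 ring H displaced by substituents)
  + COOH → C:1 H:1 O:2
  + C6H5 → C:6 H:5
  + OCH3 → C:1 H:3 O:1
Element totals:
  C: 18
  H: 14
  O: 3
Molecular formula: C18H14O3.
  M = 18(12.0) + 14(1.007825) + 3(15.994915)
    = 216.000000 + 14.109550 + 47.984745 = 278.094295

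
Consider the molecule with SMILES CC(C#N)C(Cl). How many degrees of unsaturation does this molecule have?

Atom tally by fragment:
  CH3 → C:1 H:3
  CH(CN) → C:2 H:1 N:1
  CH2Cl → C:1 H:2 Cl:1
Element totals:
  C: 4
  H: 6
  Cl: 1
  N: 1
Molecular formula: C4H6ClN.
DoU = (2C + 2 + N − H − X) / 2 = (2·4 + 2 + 1 − 6 − 1) / 2 = 2.

2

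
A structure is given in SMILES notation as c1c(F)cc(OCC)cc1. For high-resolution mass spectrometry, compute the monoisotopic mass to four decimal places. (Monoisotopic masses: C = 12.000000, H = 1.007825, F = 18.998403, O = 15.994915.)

140.0637

Atom tally by fragment:
  benzene ring core → C:6 H:6
  (− 2 ring H displaced by substituents)
  + F → F:1
  + OC2H5 → C:2 H:5 O:1
Element totals:
  C: 8
  H: 9
  F: 1
  O: 1
Molecular formula: C8H9FO.
  M = 8(12.0) + 9(1.007825) + 18.998403 + 15.994915
    = 96.000000 + 9.070425 + 18.998403 + 15.994915 = 140.063743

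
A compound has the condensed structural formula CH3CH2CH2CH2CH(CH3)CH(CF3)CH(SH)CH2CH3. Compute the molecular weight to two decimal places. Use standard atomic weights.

242.34 g/mol

Atom tally by fragment:
  CH3 → C:1 H:3
  CH2 → C:1 H:2
  CH2 → C:1 H:2
  CH2 → C:1 H:2
  CH(CH3) → C:2 H:4
  CH(CF3) → C:2 H:1 F:3
  CH(SH) → C:1 H:2 S:1
  CH2 → C:1 H:2
  CH3 → C:1 H:3
Element totals:
  C: 11
  H: 21
  F: 3
  S: 1
Molecular formula: C11H21F3S.
  M = 11(12.011) + 21(1.008) + 3(18.998) + 32.06
    = 132.121 + 21.168 + 56.994 + 32.060 = 242.343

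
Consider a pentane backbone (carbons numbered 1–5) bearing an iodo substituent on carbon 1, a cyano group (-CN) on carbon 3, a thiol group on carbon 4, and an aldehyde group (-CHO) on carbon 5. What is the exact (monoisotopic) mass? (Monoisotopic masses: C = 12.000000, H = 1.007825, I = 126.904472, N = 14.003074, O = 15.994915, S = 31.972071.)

282.9528

Atom tally by fragment:
  ICH2 → C:1 H:2 I:1
  CH2 → C:1 H:2
  CH(CN) → C:2 H:1 N:1
  CH(SH) → C:1 H:2 S:1
  CH2CHO → C:2 H:3 O:1
Element totals:
  C: 7
  H: 10
  I: 1
  N: 1
  O: 1
  S: 1
Molecular formula: C7H10INOS.
  M = 7(12.0) + 10(1.007825) + 126.904472 + 14.003074 + 15.994915 + 31.972071
    = 84.000000 + 10.078250 + 126.904472 + 14.003074 + 15.994915 + 31.972071 = 282.952782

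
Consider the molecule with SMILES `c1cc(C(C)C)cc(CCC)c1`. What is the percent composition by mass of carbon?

88.82%

Atom tally by fragment:
  benzene ring core → C:6 H:6
  (− 2 ring H displaced by substituents)
  + CH(CH3)2 → C:3 H:7
  + CH2CH2CH3 → C:3 H:7
Element totals:
  C: 12
  H: 18
Molecular formula: C12H18.
Molar mass = 162.276 g/mol.
Mass from C: 12 × 12.011 = 144.132 g/mol.
%C = 144.132 / 162.276 × 100 = 88.82%.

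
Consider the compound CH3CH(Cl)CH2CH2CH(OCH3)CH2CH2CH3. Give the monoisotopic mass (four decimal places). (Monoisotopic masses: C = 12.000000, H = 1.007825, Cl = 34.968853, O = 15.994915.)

Element totals:
  C: 9
  H: 19
  Cl: 1
  O: 1
Molecular formula: C9H19ClO.
  M = 9(12.0) + 19(1.007825) + 34.968853 + 15.994915
    = 108.000000 + 19.148675 + 34.968853 + 15.994915 = 178.112443

178.1124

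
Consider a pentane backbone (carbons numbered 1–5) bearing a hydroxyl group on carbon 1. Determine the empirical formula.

Atom tally by fragment:
  HOCH2 → C:1 H:3 O:1
  CH2 → C:1 H:2
  CH2 → C:1 H:2
  CH2 → C:1 H:2
  CH3 → C:1 H:3
Element totals:
  C: 5
  H: 12
  O: 1
Molecular formula: C5H12O.
gcd of subscripts (5, 12, 1) = 1, so the empirical formula equals the molecular formula.

C5H12O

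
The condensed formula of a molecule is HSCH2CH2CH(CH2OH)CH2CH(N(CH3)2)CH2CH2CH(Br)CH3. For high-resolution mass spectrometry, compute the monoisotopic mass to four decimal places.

311.0918

Atom tally by fragment:
  HSCH2 → C:1 H:3 S:1
  CH2 → C:1 H:2
  CH(CH2OH) → C:2 H:4 O:1
  CH2 → C:1 H:2
  CH(N(CH3)2) → C:3 H:7 N:1
  CH2 → C:1 H:2
  CH2 → C:1 H:2
  CH(Br) → C:1 H:1 Br:1
  CH3 → C:1 H:3
Element totals:
  C: 12
  H: 26
  Br: 1
  N: 1
  O: 1
  S: 1
Molecular formula: C12H26BrNOS.
  M = 12(12.0) + 26(1.007825) + 78.918338 + 14.003074 + 15.994915 + 31.972071
    = 144.000000 + 26.203450 + 78.918338 + 14.003074 + 15.994915 + 31.972071 = 311.091848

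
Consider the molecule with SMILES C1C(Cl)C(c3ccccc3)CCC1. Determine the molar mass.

194.70 g/mol

Atom tally by fragment:
  cyclohexane ring core → C:6 H:12
  (− 2 ring H displaced by substituents)
  + Cl → Cl:1
  + C6H5 → C:6 H:5
Element totals:
  C: 12
  H: 15
  Cl: 1
Molecular formula: C12H15Cl.
  M = 12(12.011) + 15(1.008) + 35.45
    = 144.132 + 15.120 + 35.450 = 194.702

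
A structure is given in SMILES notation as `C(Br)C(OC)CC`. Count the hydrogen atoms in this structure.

Atom tally by fragment:
  BrCH2 → C:1 H:2 Br:1
  CH(OCH3) → C:2 H:4 O:1
  CH2 → C:1 H:2
  CH3 → C:1 H:3
Element totals:
  C: 5
  H: 11
  Br: 1
  O: 1

11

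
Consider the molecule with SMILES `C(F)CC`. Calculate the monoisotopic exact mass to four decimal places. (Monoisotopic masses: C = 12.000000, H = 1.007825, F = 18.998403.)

62.0532

Atom tally by fragment:
  FCH2 → C:1 H:2 F:1
  CH2 → C:1 H:2
  CH3 → C:1 H:3
Element totals:
  C: 3
  H: 7
  F: 1
Molecular formula: C3H7F.
  M = 3(12.0) + 7(1.007825) + 18.998403
    = 36.000000 + 7.054775 + 18.998403 = 62.053178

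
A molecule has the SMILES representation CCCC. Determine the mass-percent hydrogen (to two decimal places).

Atom tally by fragment:
  CH3 → C:1 H:3
  CH2 → C:1 H:2
  CH2 → C:1 H:2
  CH3 → C:1 H:3
Element totals:
  C: 4
  H: 10
Molecular formula: C4H10.
Molar mass = 58.124 g/mol.
Mass from H: 10 × 1.008 = 10.080 g/mol.
%H = 10.080 / 58.124 × 100 = 17.34%.

17.34%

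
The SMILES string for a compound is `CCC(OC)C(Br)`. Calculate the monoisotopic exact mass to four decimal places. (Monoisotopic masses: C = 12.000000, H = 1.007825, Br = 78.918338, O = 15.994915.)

Atom tally by fragment:
  CH3 → C:1 H:3
  CH2 → C:1 H:2
  CH(OCH3) → C:2 H:4 O:1
  CH2Br → C:1 H:2 Br:1
Element totals:
  C: 5
  H: 11
  Br: 1
  O: 1
Molecular formula: C5H11BrO.
  M = 5(12.0) + 11(1.007825) + 78.918338 + 15.994915
    = 60.000000 + 11.086075 + 78.918338 + 15.994915 = 165.999328

165.9993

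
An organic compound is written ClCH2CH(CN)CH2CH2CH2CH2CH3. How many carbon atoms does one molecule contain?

8

Atom tally by fragment:
  ClCH2 → C:1 H:2 Cl:1
  CH(CN) → C:2 H:1 N:1
  CH2 → C:1 H:2
  CH2 → C:1 H:2
  CH2 → C:1 H:2
  CH2 → C:1 H:2
  CH3 → C:1 H:3
Element totals:
  C: 8
  H: 14
  Cl: 1
  N: 1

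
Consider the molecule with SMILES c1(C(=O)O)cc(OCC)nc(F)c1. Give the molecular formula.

Atom tally by fragment:
  pyridine ring core → C:5 H:5 N:1
  (− 3 ring H displaced by substituents)
  + COOH → C:1 H:1 O:2
  + OC2H5 → C:2 H:5 O:1
  + F → F:1
Element totals:
  C: 8
  H: 8
  F: 1
  N: 1
  O: 3

C8H8FNO3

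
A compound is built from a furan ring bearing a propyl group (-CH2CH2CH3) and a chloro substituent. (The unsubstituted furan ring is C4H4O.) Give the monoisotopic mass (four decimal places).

Atom tally by fragment:
  furan ring core → C:4 H:4 O:1
  (− 2 ring H displaced by substituents)
  + CH2CH2CH3 → C:3 H:7
  + Cl → Cl:1
Element totals:
  C: 7
  H: 9
  Cl: 1
  O: 1
Molecular formula: C7H9ClO.
  M = 7(12.0) + 9(1.007825) + 34.968853 + 15.994915
    = 84.000000 + 9.070425 + 34.968853 + 15.994915 = 144.034193

144.0342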